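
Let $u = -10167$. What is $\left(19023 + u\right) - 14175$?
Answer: $-5319$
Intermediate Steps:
$\left(19023 + u\right) - 14175 = \left(19023 - 10167\right) - 14175 = 8856 - 14175 = -5319$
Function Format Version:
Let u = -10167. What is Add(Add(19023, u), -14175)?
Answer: -5319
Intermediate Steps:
Add(Add(19023, u), -14175) = Add(Add(19023, -10167), -14175) = Add(8856, -14175) = -5319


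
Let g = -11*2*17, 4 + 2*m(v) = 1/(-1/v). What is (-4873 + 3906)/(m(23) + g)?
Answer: 1934/775 ≈ 2.4955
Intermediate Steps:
m(v) = -2 - v/2 (m(v) = -2 + 1/(2*((-1/v))) = -2 + (-v)/2 = -2 - v/2)
g = -374 (g = -22*17 = -374)
(-4873 + 3906)/(m(23) + g) = (-4873 + 3906)/((-2 - ½*23) - 374) = -967/((-2 - 23/2) - 374) = -967/(-27/2 - 374) = -967/(-775/2) = -967*(-2/775) = 1934/775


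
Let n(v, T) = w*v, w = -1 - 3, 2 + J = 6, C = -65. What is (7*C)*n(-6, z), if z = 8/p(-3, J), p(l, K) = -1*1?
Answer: -10920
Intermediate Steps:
J = 4 (J = -2 + 6 = 4)
w = -4
p(l, K) = -1
z = -8 (z = 8/(-1) = 8*(-1) = -8)
n(v, T) = -4*v
(7*C)*n(-6, z) = (7*(-65))*(-4*(-6)) = -455*24 = -10920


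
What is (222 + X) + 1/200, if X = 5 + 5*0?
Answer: 45401/200 ≈ 227.00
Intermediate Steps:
X = 5 (X = 5 + 0 = 5)
(222 + X) + 1/200 = (222 + 5) + 1/200 = 227 + 1/200 = 45401/200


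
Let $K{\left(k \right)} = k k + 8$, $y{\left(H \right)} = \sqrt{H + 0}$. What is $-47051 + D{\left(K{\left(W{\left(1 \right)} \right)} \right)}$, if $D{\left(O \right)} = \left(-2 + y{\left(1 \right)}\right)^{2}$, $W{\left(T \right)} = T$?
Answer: $-47050$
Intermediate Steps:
$y{\left(H \right)} = \sqrt{H}$
$K{\left(k \right)} = 8 + k^{2}$ ($K{\left(k \right)} = k^{2} + 8 = 8 + k^{2}$)
$D{\left(O \right)} = 1$ ($D{\left(O \right)} = \left(-2 + \sqrt{1}\right)^{2} = \left(-2 + 1\right)^{2} = \left(-1\right)^{2} = 1$)
$-47051 + D{\left(K{\left(W{\left(1 \right)} \right)} \right)} = -47051 + 1 = -47050$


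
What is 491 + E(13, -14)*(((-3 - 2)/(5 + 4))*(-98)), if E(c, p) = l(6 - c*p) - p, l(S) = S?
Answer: 103399/9 ≈ 11489.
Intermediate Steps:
E(c, p) = 6 - p - c*p (E(c, p) = (6 - c*p) - p = 6 - p - c*p)
491 + E(13, -14)*(((-3 - 2)/(5 + 4))*(-98)) = 491 + (6 - 1*(-14) - 1*13*(-14))*(((-3 - 2)/(5 + 4))*(-98)) = 491 + (6 + 14 + 182)*(-5/9*(-98)) = 491 + 202*(-5*1/9*(-98)) = 491 + 202*(-5/9*(-98)) = 491 + 202*(490/9) = 491 + 98980/9 = 103399/9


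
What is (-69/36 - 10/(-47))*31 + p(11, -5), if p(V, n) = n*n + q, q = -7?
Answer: -19639/564 ≈ -34.821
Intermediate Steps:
p(V, n) = -7 + n² (p(V, n) = n*n - 7 = n² - 7 = -7 + n²)
(-69/36 - 10/(-47))*31 + p(11, -5) = (-69/36 - 10/(-47))*31 + (-7 + (-5)²) = (-69*1/36 - 10*(-1/47))*31 + (-7 + 25) = (-23/12 + 10/47)*31 + 18 = -961/564*31 + 18 = -29791/564 + 18 = -19639/564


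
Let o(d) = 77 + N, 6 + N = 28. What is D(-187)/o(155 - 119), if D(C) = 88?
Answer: 8/9 ≈ 0.88889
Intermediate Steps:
N = 22 (N = -6 + 28 = 22)
o(d) = 99 (o(d) = 77 + 22 = 99)
D(-187)/o(155 - 119) = 88/99 = 88*(1/99) = 8/9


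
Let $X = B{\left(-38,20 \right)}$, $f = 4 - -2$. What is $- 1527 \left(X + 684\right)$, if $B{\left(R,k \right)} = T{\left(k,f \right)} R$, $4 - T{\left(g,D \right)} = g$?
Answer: $-1972884$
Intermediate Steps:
$f = 6$ ($f = 4 + 2 = 6$)
$T{\left(g,D \right)} = 4 - g$
$B{\left(R,k \right)} = R \left(4 - k\right)$ ($B{\left(R,k \right)} = \left(4 - k\right) R = R \left(4 - k\right)$)
$X = 608$ ($X = - 38 \left(4 - 20\right) = \left(-38\right) \left(-16\right) = 608$)
$- 1527 \left(X + 684\right) = - 1527 \left(608 + 684\right) = \left(-1527\right) 1292 = -1972884$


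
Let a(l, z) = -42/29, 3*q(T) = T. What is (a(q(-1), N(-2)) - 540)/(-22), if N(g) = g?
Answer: 7851/319 ≈ 24.611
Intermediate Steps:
q(T) = T/3
a(l, z) = -42/29 (a(l, z) = -42*1/29 = -42/29)
(a(q(-1), N(-2)) - 540)/(-22) = (-42/29 - 540)/(-22) = -1/22*(-15702/29) = 7851/319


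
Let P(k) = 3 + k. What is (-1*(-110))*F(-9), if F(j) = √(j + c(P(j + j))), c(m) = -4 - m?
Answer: 110*√2 ≈ 155.56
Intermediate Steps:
F(j) = √(-7 - j) (F(j) = √(j + (-4 - (3 + (j + j)))) = √(j + (-4 - (3 + 2*j))) = √(j + (-4 + (-3 - 2*j))) = √(j + (-7 - 2*j)) = √(-7 - j))
(-1*(-110))*F(-9) = (-1*(-110))*√(-7 - 1*(-9)) = 110*√(-7 + 9) = 110*√2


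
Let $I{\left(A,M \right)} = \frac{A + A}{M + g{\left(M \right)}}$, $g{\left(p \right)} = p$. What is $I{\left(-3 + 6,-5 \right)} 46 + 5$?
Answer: $- \frac{113}{5} \approx -22.6$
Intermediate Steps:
$I{\left(A,M \right)} = \frac{A}{M}$ ($I{\left(A,M \right)} = \frac{A + A}{M + M} = \frac{2 A}{2 M} = 2 A \frac{1}{2 M} = \frac{A}{M}$)
$I{\left(-3 + 6,-5 \right)} 46 + 5 = \frac{-3 + 6}{-5} \cdot 46 + 5 = 3 \left(- \frac{1}{5}\right) 46 + 5 = \left(- \frac{3}{5}\right) 46 + 5 = - \frac{138}{5} + 5 = - \frac{113}{5}$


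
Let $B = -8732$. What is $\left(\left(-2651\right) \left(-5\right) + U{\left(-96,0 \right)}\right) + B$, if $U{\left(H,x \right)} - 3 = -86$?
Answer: $4440$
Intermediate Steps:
$U{\left(H,x \right)} = -83$ ($U{\left(H,x \right)} = 3 - 86 = -83$)
$\left(\left(-2651\right) \left(-5\right) + U{\left(-96,0 \right)}\right) + B = \left(\left(-2651\right) \left(-5\right) - 83\right) - 8732 = \left(13255 - 83\right) - 8732 = 13172 - 8732 = 4440$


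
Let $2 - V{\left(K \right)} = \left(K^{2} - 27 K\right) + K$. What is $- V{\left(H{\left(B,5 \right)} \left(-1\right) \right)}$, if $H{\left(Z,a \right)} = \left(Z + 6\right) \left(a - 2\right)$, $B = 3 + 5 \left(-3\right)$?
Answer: $-146$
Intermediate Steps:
$B = -12$ ($B = 3 - 15 = -12$)
$H{\left(Z,a \right)} = \left(-2 + a\right) \left(6 + Z\right)$ ($H{\left(Z,a \right)} = \left(6 + Z\right) \left(-2 + a\right) = \left(-2 + a\right) \left(6 + Z\right)$)
$V{\left(K \right)} = 2 - K^{2} + 26 K$ ($V{\left(K \right)} = 2 - \left(\left(K^{2} - 27 K\right) + K\right) = 2 - \left(K^{2} - 26 K\right) = 2 - K^{2} + 26 K$)
$- V{\left(H{\left(B,5 \right)} \left(-1\right) \right)} = - (2 - \left(\left(-12 - -24 + 6 \cdot 5 - 60\right) \left(-1\right)\right)^{2} + 26 \left(-12 - -24 + 6 \cdot 5 - 60\right) \left(-1\right)) = - (2 - \left(\left(-12 + 24 + 30 - 60\right) \left(-1\right)\right)^{2} + 26 \left(-12 + 24 + 30 - 60\right) \left(-1\right)) = - (2 - \left(\left(-18\right) \left(-1\right)\right)^{2} + 26 \left(\left(-18\right) \left(-1\right)\right)) = - (2 - 18^{2} + 26 \cdot 18) = - (2 - 324 + 468) = \left(-1\right) 146 = -146$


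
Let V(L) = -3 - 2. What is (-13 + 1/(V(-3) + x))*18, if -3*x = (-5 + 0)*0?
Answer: -1188/5 ≈ -237.60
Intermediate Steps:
V(L) = -5
x = 0 (x = -(-5 + 0)*0/3 = -(-5)*0/3 = -1/3*0 = 0)
(-13 + 1/(V(-3) + x))*18 = (-13 + 1/(-5 + 0))*18 = (-13 + 1/(-5))*18 = (-13 - 1/5)*18 = -66/5*18 = -1188/5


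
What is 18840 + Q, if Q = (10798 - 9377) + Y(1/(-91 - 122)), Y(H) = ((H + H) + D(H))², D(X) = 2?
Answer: 919401085/45369 ≈ 20265.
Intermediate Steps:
Y(H) = (2 + 2*H)² (Y(H) = ((H + H) + 2)² = (2*H + 2)² = (2 + 2*H)²)
Q = 64649125/45369 (Q = (10798 - 9377) + 4*(1 + 1/(-91 - 122))² = 1421 + 4*(1 + 1/(-213))² = 1421 + 4*(1 - 1/213)² = 1421 + 4*(212/213)² = 1421 + 4*(44944/45369) = 1421 + 179776/45369 = 64649125/45369 ≈ 1425.0)
18840 + Q = 18840 + 64649125/45369 = 919401085/45369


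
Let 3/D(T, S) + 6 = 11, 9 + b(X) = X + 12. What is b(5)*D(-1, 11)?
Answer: 24/5 ≈ 4.8000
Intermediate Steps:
b(X) = 3 + X (b(X) = -9 + (X + 12) = -9 + (12 + X) = 3 + X)
D(T, S) = ⅗ (D(T, S) = 3/(-6 + 11) = 3/5 = 3*(⅕) = ⅗)
b(5)*D(-1, 11) = (3 + 5)*(⅗) = 8*(⅗) = 24/5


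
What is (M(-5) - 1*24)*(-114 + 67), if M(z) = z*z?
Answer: -47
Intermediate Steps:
M(z) = z**2
(M(-5) - 1*24)*(-114 + 67) = ((-5)**2 - 1*24)*(-114 + 67) = (25 - 24)*(-47) = 1*(-47) = -47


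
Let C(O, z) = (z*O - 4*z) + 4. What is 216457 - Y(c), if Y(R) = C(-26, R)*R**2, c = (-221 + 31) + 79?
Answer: -40861757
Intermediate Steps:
C(O, z) = 4 - 4*z + O*z (C(O, z) = (O*z - 4*z) + 4 = (-4*z + O*z) + 4 = 4 - 4*z + O*z)
c = -111 (c = -190 + 79 = -111)
Y(R) = R**2*(4 - 30*R) (Y(R) = (4 - 4*R - 26*R)*R**2 = (4 - 30*R)*R**2 = R**2*(4 - 30*R))
216457 - Y(c) = 216457 - (-111)**2*(4 - 30*(-111)) = 216457 - 12321*(4 + 3330) = 216457 - 12321*3334 = 216457 - 1*41078214 = 216457 - 41078214 = -40861757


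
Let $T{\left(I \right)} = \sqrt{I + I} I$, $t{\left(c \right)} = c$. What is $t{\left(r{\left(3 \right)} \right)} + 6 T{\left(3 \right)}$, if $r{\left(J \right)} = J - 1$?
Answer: $2 + 18 \sqrt{6} \approx 46.091$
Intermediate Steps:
$r{\left(J \right)} = -1 + J$ ($r{\left(J \right)} = J - 1 = -1 + J$)
$T{\left(I \right)} = \sqrt{2} I^{\frac{3}{2}}$ ($T{\left(I \right)} = \sqrt{2 I} I = \sqrt{2} \sqrt{I} I = \sqrt{2} I^{\frac{3}{2}}$)
$t{\left(r{\left(3 \right)} \right)} + 6 T{\left(3 \right)} = \left(-1 + 3\right) + 6 \sqrt{2} \cdot 3^{\frac{3}{2}} = 2 + 6 \sqrt{2} \cdot 3 \sqrt{3} = 2 + 6 \cdot 3 \sqrt{6} = 2 + 18 \sqrt{6}$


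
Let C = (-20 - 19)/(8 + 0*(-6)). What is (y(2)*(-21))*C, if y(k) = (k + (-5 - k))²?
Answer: 20475/8 ≈ 2559.4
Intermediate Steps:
y(k) = 25 (y(k) = (-5)² = 25)
C = -39/8 (C = -39/(8 + 0) = -39/8 ≈ -4.8750)
(y(2)*(-21))*C = (25*(-21))*(-39/8) = -525*(-39/8) = 20475/8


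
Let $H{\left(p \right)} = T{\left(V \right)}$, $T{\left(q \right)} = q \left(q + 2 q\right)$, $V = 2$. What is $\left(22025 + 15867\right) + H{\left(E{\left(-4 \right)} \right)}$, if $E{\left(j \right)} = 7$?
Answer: $37904$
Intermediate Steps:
$T{\left(q \right)} = 3 q^{2}$ ($T{\left(q \right)} = q 3 q = 3 q^{2}$)
$H{\left(p \right)} = 12$ ($H{\left(p \right)} = 3 \cdot 2^{2} = 3 \cdot 4 = 12$)
$\left(22025 + 15867\right) + H{\left(E{\left(-4 \right)} \right)} = \left(22025 + 15867\right) + 12 = 37892 + 12 = 37904$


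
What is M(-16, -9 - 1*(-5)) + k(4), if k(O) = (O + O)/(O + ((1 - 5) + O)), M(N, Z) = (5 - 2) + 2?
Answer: 7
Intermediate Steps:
M(N, Z) = 5 (M(N, Z) = 3 + 2 = 5)
k(O) = 2*O/(-4 + 2*O) (k(O) = (2*O)/(O + (-4 + O)) = (2*O)/(-4 + 2*O) = 2*O/(-4 + 2*O))
M(-16, -9 - 1*(-5)) + k(4) = 5 + 4/(-2 + 4) = 5 + 4/2 = 5 + 4*(1/2) = 5 + 2 = 7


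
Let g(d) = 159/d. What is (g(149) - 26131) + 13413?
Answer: -1894823/149 ≈ -12717.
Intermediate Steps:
(g(149) - 26131) + 13413 = (159/149 - 26131) + 13413 = -3893360/149 + 13413 = -1894823/149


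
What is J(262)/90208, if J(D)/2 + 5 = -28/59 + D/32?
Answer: 2561/42578176 ≈ 6.0148e-5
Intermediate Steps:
J(D) = -646/59 + D/16 (J(D) = -10 + 2*(-28/59 + D/32) = -10 + (-56/59 + D/16) = -646/59 + D/16)
J(262)/90208 = (-646/59 + (1/16)*262)/90208 = (-646/59 + 131/8)*(1/90208) = (2561/472)*(1/90208) = 2561/42578176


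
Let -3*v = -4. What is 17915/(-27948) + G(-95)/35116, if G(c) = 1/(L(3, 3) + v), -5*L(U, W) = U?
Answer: -864964415/1349455206 ≈ -0.64097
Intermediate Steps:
v = 4/3 (v = -1/3*(-4) = 4/3 ≈ 1.3333)
L(U, W) = -U/5
G(c) = 15/11 (G(c) = 1/(-1/5*3 + 4/3) = 1/(-3/5 + 4/3) = 1/(11/15) = 15/11)
17915/(-27948) + G(-95)/35116 = 17915/(-27948) + (15/11)/35116 = 17915*(-1/27948) + (15/11)*(1/35116) = -17915/27948 + 15/386276 = -864964415/1349455206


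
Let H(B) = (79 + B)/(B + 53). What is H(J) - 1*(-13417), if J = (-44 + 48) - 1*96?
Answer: 40252/3 ≈ 13417.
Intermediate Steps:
J = -92 (J = 4 - 96 = -92)
H(B) = (79 + B)/(53 + B)
H(J) - 1*(-13417) = (79 - 92)/(53 - 92) - 1*(-13417) = -13/(-39) + 13417 = -1/39*(-13) + 13417 = ⅓ + 13417 = 40252/3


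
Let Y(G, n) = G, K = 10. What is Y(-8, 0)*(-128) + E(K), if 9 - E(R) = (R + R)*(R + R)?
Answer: 633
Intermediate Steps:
E(R) = 9 - 4*R**2 (E(R) = 9 - (R + R)*(R + R) = 9 - 2*R*2*R = 9 - 4*R**2)
Y(-8, 0)*(-128) + E(K) = -8*(-128) + (9 - 4*10**2) = 1024 + (9 - 4*100) = 1024 + (9 - 400) = 1024 - 391 = 633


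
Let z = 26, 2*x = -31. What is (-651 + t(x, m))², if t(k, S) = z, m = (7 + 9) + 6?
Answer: 390625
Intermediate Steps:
m = 22 (m = 16 + 6 = 22)
x = -31/2 (x = (½)*(-31) = -31/2 ≈ -15.500)
t(k, S) = 26
(-651 + t(x, m))² = (-651 + 26)² = (-625)² = 390625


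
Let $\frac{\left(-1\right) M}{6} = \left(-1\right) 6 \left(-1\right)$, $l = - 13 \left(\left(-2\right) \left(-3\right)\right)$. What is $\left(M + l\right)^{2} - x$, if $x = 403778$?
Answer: $-390782$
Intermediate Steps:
$l = -78$ ($l = \left(-13\right) 6 = -78$)
$M = -36$ ($M = - 6 \left(-1\right) 6 \left(-1\right) = - 6 \left(\left(-6\right) \left(-1\right)\right) = \left(-6\right) 6 = -36$)
$\left(M + l\right)^{2} - x = \left(-36 - 78\right)^{2} - 403778 = \left(-114\right)^{2} - 403778 = 12996 - 403778 = -390782$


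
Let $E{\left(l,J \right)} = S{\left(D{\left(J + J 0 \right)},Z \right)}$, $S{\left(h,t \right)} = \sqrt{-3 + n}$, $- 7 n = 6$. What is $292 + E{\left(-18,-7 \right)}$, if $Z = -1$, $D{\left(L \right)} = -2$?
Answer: $292 + \frac{3 i \sqrt{21}}{7} \approx 292.0 + 1.964 i$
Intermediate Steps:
$n = - \frac{6}{7}$ ($n = \left(- \frac{1}{7}\right) 6 = - \frac{6}{7} \approx -0.85714$)
$S{\left(h,t \right)} = \frac{3 i \sqrt{21}}{7}$ ($S{\left(h,t \right)} = \sqrt{-3 - \frac{6}{7}} = \sqrt{- \frac{27}{7}} = \frac{3 i \sqrt{21}}{7}$)
$E{\left(l,J \right)} = \frac{3 i \sqrt{21}}{7}$
$292 + E{\left(-18,-7 \right)} = 292 + \frac{3 i \sqrt{21}}{7}$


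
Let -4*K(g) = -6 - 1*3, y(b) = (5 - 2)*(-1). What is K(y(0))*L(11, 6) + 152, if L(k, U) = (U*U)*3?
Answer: 395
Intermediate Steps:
L(k, U) = 3*U² (L(k, U) = U²*3 = 3*U²)
y(b) = -3 (y(b) = 3*(-1) = -3)
K(g) = 9/4 (K(g) = -(-6 - 1*3)/4 = -(-6 - 3)/4 = -¼*(-9) = 9/4)
K(y(0))*L(11, 6) + 152 = 9*(3*6²)/4 + 152 = 9*(3*36)/4 + 152 = (9/4)*108 + 152 = 243 + 152 = 395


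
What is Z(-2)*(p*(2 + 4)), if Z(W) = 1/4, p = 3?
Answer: 9/2 ≈ 4.5000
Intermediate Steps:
Z(W) = ¼
Z(-2)*(p*(2 + 4)) = (3*(2 + 4))/4 = (3*6)/4 = (¼)*18 = 9/2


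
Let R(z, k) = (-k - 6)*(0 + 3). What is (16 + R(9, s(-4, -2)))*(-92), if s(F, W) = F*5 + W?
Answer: -5888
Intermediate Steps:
s(F, W) = W + 5*F (s(F, W) = 5*F + W = W + 5*F)
R(z, k) = -18 - 3*k (R(z, k) = (-6 - k)*3 = -18 - 3*k)
(16 + R(9, s(-4, -2)))*(-92) = (16 + (-18 - 3*(-2 + 5*(-4))))*(-92) = (16 + (-18 - 3*(-2 - 20)))*(-92) = (16 + (-18 - 3*(-22)))*(-92) = (16 + (-18 + 66))*(-92) = (16 + 48)*(-92) = 64*(-92) = -5888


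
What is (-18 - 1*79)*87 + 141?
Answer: -8298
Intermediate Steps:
(-18 - 1*79)*87 + 141 = (-18 - 79)*87 + 141 = -97*87 + 141 = -8439 + 141 = -8298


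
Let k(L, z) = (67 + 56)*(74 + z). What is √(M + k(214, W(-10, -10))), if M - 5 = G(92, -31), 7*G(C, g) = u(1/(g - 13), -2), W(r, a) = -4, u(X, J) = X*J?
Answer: √204313494/154 ≈ 92.817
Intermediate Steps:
u(X, J) = J*X
k(L, z) = 9102 + 123*z (k(L, z) = 123*(74 + z) = 9102 + 123*z)
G(C, g) = -2/(7*(-13 + g)) (G(C, g) = (-2/(g - 13))/7 = (-2/(-13 + g))/7 = -2/(7*(-13 + g)))
M = 771/154 (M = 5 - 2/(-91 + 7*(-31)) = 5 - 2/(-91 - 217) = 5 - 2/(-308) = 5 - 2*(-1/308) = 5 + 1/154 = 771/154 ≈ 5.0065)
√(M + k(214, W(-10, -10))) = √(771/154 + (9102 + 123*(-4))) = √(771/154 + (9102 - 492)) = √(771/154 + 8610) = √(1326711/154) = √204313494/154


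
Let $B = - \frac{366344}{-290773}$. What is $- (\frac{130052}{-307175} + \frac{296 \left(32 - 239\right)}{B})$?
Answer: $\frac{2703928935737}{55598675} \approx 48633.0$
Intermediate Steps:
$B = \frac{366344}{290773}$ ($B = \left(-366344\right) \left(- \frac{1}{290773}\right) = \frac{366344}{290773} \approx 1.2599$)
$- (\frac{130052}{-307175} + \frac{296 \left(32 - 239\right)}{B}) = - (\frac{130052}{-307175} + \frac{296 \left(32 - 239\right)}{\frac{366344}{290773}}) = - (130052 \left(- \frac{1}{307175}\right) + 296 \left(-207\right) \frac{290773}{366344}) = - (- \frac{130052}{307175} - \frac{96827409}{1991}) = \left(-1\right) \left(- \frac{2703928935737}{55598675}\right) = \frac{2703928935737}{55598675}$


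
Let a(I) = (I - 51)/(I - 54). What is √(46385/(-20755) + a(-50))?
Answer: I*√58879784782/215852 ≈ 1.1242*I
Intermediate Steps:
a(I) = (-51 + I)/(-54 + I)
√(46385/(-20755) + a(-50)) = √(46385/(-20755) + (-51 - 50)/(-54 - 50)) = √(46385*(-1/20755) - 101/(-104)) = √(-9277/4151 - 1/104*(-101)) = √(-9277/4151 + 101/104) = √(-545557/431704) = I*√58879784782/215852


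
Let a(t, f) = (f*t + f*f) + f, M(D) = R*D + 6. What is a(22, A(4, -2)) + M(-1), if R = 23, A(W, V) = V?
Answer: -59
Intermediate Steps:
M(D) = 6 + 23*D (M(D) = 23*D + 6 = 6 + 23*D)
a(t, f) = f + f² + f*t (a(t, f) = (f*t + f²) + f = (f² + f*t) + f = f + f² + f*t)
a(22, A(4, -2)) + M(-1) = -2*(1 - 2 + 22) + (6 + 23*(-1)) = -2*21 + (6 - 23) = -42 - 17 = -59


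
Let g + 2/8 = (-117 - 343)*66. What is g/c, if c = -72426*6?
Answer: 121441/1738224 ≈ 0.069865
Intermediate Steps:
g = -121441/4 (g = -¼ + (-117 - 343)*66 = -¼ - 460*66 = -¼ - 30360 = -121441/4 ≈ -30360.)
c = -434556
g/c = -121441/4/(-434556) = -121441/4*(-1/434556) = 121441/1738224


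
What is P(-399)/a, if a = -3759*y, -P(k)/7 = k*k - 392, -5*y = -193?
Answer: 794045/103641 ≈ 7.6615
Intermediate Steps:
y = 193/5 (y = -⅕*(-193) = 193/5 ≈ 38.600)
P(k) = 2744 - 7*k² (P(k) = -7*(k*k - 392) = -7*(k² - 392) = -7*(-392 + k²) = 2744 - 7*k²)
a = -725487/5 (a = -3759*193/5 = -725487/5 ≈ -1.4510e+5)
P(-399)/a = (2744 - 7*(-399)²)/(-725487/5) = (2744 - 7*159201)*(-5/725487) = (2744 - 1114407)*(-5/725487) = -1111663*(-5/725487) = 794045/103641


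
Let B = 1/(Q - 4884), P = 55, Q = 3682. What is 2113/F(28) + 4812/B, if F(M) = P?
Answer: -318119207/55 ≈ -5.7840e+6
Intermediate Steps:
B = -1/1202 (B = 1/(3682 - 4884) = 1/(-1202) = -1/1202 ≈ -0.00083195)
F(M) = 55
2113/F(28) + 4812/B = 2113/55 + 4812/(-1/1202) = 2113*(1/55) + 4812*(-1202) = 2113/55 - 5784024 = -318119207/55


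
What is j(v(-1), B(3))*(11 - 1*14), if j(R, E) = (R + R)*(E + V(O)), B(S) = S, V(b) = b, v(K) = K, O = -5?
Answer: -12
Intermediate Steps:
j(R, E) = 2*R*(-5 + E) (j(R, E) = (R + R)*(E - 5) = (2*R)*(-5 + E) = 2*R*(-5 + E))
j(v(-1), B(3))*(11 - 1*14) = (2*(-1)*(-5 + 3))*(11 - 1*14) = (2*(-1)*(-2))*(11 - 14) = 4*(-3) = -12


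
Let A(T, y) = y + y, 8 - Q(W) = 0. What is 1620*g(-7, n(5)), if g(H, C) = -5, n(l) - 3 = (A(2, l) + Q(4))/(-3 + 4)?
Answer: -8100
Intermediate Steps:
Q(W) = 8 (Q(W) = 8 - 1*0 = 8 + 0 = 8)
A(T, y) = 2*y
n(l) = 11 + 2*l (n(l) = 3 + (2*l + 8)/(-3 + 4) = 3 + (8 + 2*l)/1 = 3 + (8 + 2*l)*1 = 3 + (8 + 2*l) = 11 + 2*l)
1620*g(-7, n(5)) = 1620*(-5) = -8100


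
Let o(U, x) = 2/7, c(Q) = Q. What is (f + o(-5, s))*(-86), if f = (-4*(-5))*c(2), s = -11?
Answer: -24252/7 ≈ -3464.6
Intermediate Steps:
o(U, x) = 2/7 (o(U, x) = 2*(⅐) = 2/7)
f = 40 (f = -4*(-5)*2 = 20*2 = 40)
(f + o(-5, s))*(-86) = (40 + 2/7)*(-86) = (282/7)*(-86) = -24252/7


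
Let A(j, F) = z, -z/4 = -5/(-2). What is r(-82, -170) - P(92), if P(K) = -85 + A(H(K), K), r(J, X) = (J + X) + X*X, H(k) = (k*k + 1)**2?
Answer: 28743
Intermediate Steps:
H(k) = (1 + k**2)**2 (H(k) = (k**2 + 1)**2 = (1 + k**2)**2)
z = -10 (z = -(-20)/(-2) = -(-20)*(-1)/2 = -4*5/2 = -10)
A(j, F) = -10
r(J, X) = J + X + X**2 (r(J, X) = (J + X) + X**2 = J + X + X**2)
P(K) = -95 (P(K) = -85 - 10 = -95)
r(-82, -170) - P(92) = (-82 - 170 + (-170)**2) - 1*(-95) = (-82 - 170 + 28900) + 95 = 28648 + 95 = 28743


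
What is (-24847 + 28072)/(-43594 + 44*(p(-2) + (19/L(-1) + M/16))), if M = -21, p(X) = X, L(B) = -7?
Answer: -90300/1228057 ≈ -0.073531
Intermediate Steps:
(-24847 + 28072)/(-43594 + 44*(p(-2) + (19/L(-1) + M/16))) = (-24847 + 28072)/(-43594 + 44*(-2 + (19/(-7) - 21/16))) = 3225/(-43594 + 44*(-2 + (19*(-⅐) - 21*1/16))) = 3225/(-43594 + 44*(-2 + (-19/7 - 21/16))) = 3225/(-43594 + 44*(-2 - 451/112)) = 3225/(-43594 + 44*(-675/112)) = 3225/(-43594 - 7425/28) = 3225/(-1228057/28) = 3225*(-28/1228057) = -90300/1228057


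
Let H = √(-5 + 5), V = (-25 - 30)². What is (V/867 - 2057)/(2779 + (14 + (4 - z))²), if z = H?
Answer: -1780394/2690301 ≈ -0.66178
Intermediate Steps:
V = 3025 (V = (-55)² = 3025)
H = 0 (H = √0 = 0)
z = 0
(V/867 - 2057)/(2779 + (14 + (4 - z))²) = (3025/867 - 2057)/(2779 + (14 + (4 - 1*0))²) = (3025*(1/867) - 2057)/(2779 + (14 + (4 + 0))²) = (3025/867 - 2057)/(2779 + (14 + 4)²) = -1780394/(867*(2779 + 18²)) = -1780394/(867*(2779 + 324)) = -1780394/867/3103 = -1780394/867*1/3103 = -1780394/2690301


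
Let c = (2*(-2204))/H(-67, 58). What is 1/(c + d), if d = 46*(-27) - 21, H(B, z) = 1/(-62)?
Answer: 1/272033 ≈ 3.6760e-6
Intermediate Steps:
H(B, z) = -1/62
c = 273296 (c = (2*(-2204))/(-1/62) = -4408*(-62) = 273296)
d = -1263 (d = -1242 - 21 = -1263)
1/(c + d) = 1/(273296 - 1263) = 1/272033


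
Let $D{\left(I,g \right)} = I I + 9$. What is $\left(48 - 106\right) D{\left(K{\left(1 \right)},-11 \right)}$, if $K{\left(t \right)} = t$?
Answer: $-580$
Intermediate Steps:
$D{\left(I,g \right)} = 9 + I^{2}$ ($D{\left(I,g \right)} = I^{2} + 9 = 9 + I^{2}$)
$\left(48 - 106\right) D{\left(K{\left(1 \right)},-11 \right)} = \left(48 - 106\right) \left(9 + 1^{2}\right) = - 58 \left(9 + 1\right) = \left(-58\right) 10 = -580$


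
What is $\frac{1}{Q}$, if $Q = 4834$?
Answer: $\frac{1}{4834} \approx 0.00020687$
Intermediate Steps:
$\frac{1}{Q} = \frac{1}{4834}$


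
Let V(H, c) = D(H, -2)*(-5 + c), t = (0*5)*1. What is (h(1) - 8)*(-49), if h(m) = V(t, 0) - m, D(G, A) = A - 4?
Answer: -1029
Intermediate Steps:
D(G, A) = -4 + A
t = 0 (t = 0*1 = 0)
V(H, c) = 30 - 6*c (V(H, c) = (-4 - 2)*(-5 + c) = -6*(-5 + c) = 30 - 6*c)
h(m) = 30 - m (h(m) = (30 - 6*0) - m = (30 + 0) - m = 30 - m)
(h(1) - 8)*(-49) = ((30 - 1*1) - 8)*(-49) = ((30 - 1) - 8)*(-49) = (29 - 8)*(-49) = 21*(-49) = -1029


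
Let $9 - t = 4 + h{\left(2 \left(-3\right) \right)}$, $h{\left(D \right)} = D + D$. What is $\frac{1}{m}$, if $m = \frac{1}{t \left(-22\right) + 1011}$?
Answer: $637$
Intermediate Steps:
$h{\left(D \right)} = 2 D$
$t = 17$ ($t = 9 - \left(4 + 2 \cdot 2 \left(-3\right)\right) = 9 - \left(4 + 2 \left(-6\right)\right) = 9 - \left(4 - 12\right) = 9 - -8 = 9 + 8 = 17$)
$m = \frac{1}{637}$ ($m = \frac{1}{17 \left(-22\right) + 1011} = \frac{1}{-374 + 1011} = \frac{1}{637} \approx 0.0015699$)
$\frac{1}{m} = \frac{1}{\frac{1}{637}} = 637$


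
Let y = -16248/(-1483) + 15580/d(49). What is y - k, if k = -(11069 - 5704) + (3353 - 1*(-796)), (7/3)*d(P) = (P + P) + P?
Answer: 137738428/93429 ≈ 1474.3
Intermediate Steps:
d(P) = 9*P/7 (d(P) = 3*((P + P) + P)/7 = 3*(2*P + P)/7 = 3*(3*P)/7 = 9*P/7)
y = 24128764/93429 (y = -16248/(-1483) + 15580/(((9/7)*49)) = -16248*(-1/1483) + 15580/63 = 16248/1483 + 15580*(1/63) = 16248/1483 + 15580/63 = 24128764/93429 ≈ 258.26)
k = -1216 (k = -1*5365 + (3353 + 796) = -5365 + 4149 = -1216)
y - k = 24128764/93429 - 1*(-1216) = 24128764/93429 + 1216 = 137738428/93429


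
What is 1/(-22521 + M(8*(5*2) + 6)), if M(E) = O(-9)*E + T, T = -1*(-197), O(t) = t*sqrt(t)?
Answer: -5581/125938165 + 1161*I/251876330 ≈ -4.4315e-5 + 4.6094e-6*I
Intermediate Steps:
O(t) = t**(3/2)
T = 197
M(E) = 197 - 27*I*E (M(E) = (-9)**(3/2)*E + 197 = (-27*I)*E + 197 = -27*I*E + 197 = 197 - 27*I*E)
1/(-22521 + M(8*(5*2) + 6)) = 1/(-22521 + (197 - 27*I*(8*(5*2) + 6))) = 1/(-22521 + (197 - 27*I*(8*10 + 6))) = 1/(-22521 + (197 - 27*I*(80 + 6))) = 1/(-22521 + (197 - 27*I*86)) = 1/(-22521 + (197 - 2322*I)) = 1/(-22324 - 2322*I) = (-22324 + 2322*I)/503752660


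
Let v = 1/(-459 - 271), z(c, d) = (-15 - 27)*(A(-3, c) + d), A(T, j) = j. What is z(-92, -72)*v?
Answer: -3444/365 ≈ -9.4356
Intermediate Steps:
z(c, d) = -42*c - 42*d (z(c, d) = (-15 - 27)*(c + d) = -42*(c + d) = -42*c - 42*d)
v = -1/730 (v = 1/(-730) = -1/730 ≈ -0.0013699)
z(-92, -72)*v = (-42*(-92) - 42*(-72))*(-1/730) = (3864 + 3024)*(-1/730) = 6888*(-1/730) = -3444/365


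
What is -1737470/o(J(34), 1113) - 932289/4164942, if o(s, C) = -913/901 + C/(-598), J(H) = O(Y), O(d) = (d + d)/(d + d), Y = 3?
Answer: 35126033229431307/58113585814 ≈ 6.0444e+5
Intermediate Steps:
O(d) = 1 (O(d) = (2*d)/((2*d)) = (2*d)*(1/(2*d)) = 1)
J(H) = 1
o(s, C) = -913/901 - C/598 (o(s, C) = -913*1/901 + C*(-1/598) = -913/901 - C/598)
-1737470/o(J(34), 1113) - 932289/4164942 = -1737470/(-913/901 - 1/598*1113) - 932289/4164942 = -1737470/(-913/901 - 1113/598) - 932289*1/4164942 = -1737470/(-1548787/538798) - 8399/37522 = -1737470*(-538798/1548787) - 8399/37522 = 936145361060/1548787 - 8399/37522 = 35126033229431307/58113585814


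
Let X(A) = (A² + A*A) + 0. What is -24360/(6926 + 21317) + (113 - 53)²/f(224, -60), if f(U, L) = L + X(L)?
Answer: -1204260/3360917 ≈ -0.35831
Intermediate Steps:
X(A) = 2*A² (X(A) = (A² + A²) + 0 = 2*A² + 0 = 2*A²)
f(U, L) = L + 2*L²
-24360/(6926 + 21317) + (113 - 53)²/f(224, -60) = -24360/(6926 + 21317) + (113 - 53)²/((-60*(1 + 2*(-60)))) = -24360/28243 + 60²/((-60*(1 - 120))) = -24360*1/28243 + 3600/((-60*(-119))) = -24360/28243 + 3600/7140 = -24360/28243 + 3600*(1/7140) = -24360/28243 + 60/119 = -1204260/3360917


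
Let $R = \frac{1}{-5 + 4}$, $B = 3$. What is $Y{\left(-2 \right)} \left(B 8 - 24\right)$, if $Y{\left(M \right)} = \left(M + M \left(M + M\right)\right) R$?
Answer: $0$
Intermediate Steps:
$R = -1$ ($R = \frac{1}{-1} = -1$)
$Y{\left(M \right)} = - M - 2 M^{2}$ ($Y{\left(M \right)} = \left(M + M \left(M + M\right)\right) \left(-1\right) = \left(M + M 2 M\right) \left(-1\right) = \left(M + 2 M^{2}\right) \left(-1\right) = - M - 2 M^{2}$)
$Y{\left(-2 \right)} \left(B 8 - 24\right) = \left(-1\right) \left(-2\right) \left(1 + 2 \left(-2\right)\right) \left(3 \cdot 8 - 24\right) = \left(-1\right) \left(-2\right) \left(1 - 4\right) \left(24 - 24\right) = \left(-1\right) \left(-2\right) \left(-3\right) 0 = \left(-6\right) 0 = 0$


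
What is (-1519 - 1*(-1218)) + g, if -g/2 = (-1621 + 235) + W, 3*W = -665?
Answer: 8743/3 ≈ 2914.3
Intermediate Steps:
W = -665/3 (W = (1/3)*(-665) = -665/3 ≈ -221.67)
g = 9646/3 (g = -2*((-1621 + 235) - 665/3) = -2*(-1386 - 665/3) = -2*(-4823/3) = 9646/3 ≈ 3215.3)
(-1519 - 1*(-1218)) + g = (-1519 - 1*(-1218)) + 9646/3 = (-1519 + 1218) + 9646/3 = -301 + 9646/3 = 8743/3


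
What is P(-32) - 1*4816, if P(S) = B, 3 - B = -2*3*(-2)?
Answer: -4825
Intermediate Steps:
B = -9 (B = 3 - (-2*3)*(-2) = 3 - (-6)*(-2) = 3 - 1*12 = 3 - 12 = -9)
P(S) = -9
P(-32) - 1*4816 = -9 - 1*4816 = -9 - 4816 = -4825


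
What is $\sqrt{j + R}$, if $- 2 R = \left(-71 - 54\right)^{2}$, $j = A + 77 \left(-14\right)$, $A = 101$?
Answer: $\frac{i \sqrt{35158}}{2} \approx 93.752 i$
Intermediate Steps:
$j = -977$ ($j = 101 + 77 \left(-14\right) = 101 - 1078 = -977$)
$R = - \frac{15625}{2}$ ($R = - \frac{\left(-71 - 54\right)^{2}}{2} = - \frac{\left(-125\right)^{2}}{2} = \left(- \frac{1}{2}\right) 15625 = - \frac{15625}{2} \approx -7812.5$)
$\sqrt{j + R} = \sqrt{-977 - \frac{15625}{2}} = \sqrt{- \frac{17579}{2}} = \frac{i \sqrt{35158}}{2}$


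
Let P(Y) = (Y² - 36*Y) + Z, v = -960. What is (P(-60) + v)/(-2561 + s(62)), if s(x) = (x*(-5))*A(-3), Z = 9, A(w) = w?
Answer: -687/233 ≈ -2.9485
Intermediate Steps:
P(Y) = 9 + Y² - 36*Y (P(Y) = (Y² - 36*Y) + 9 = 9 + Y² - 36*Y)
s(x) = 15*x (s(x) = (x*(-5))*(-3) = -5*x*(-3) = 15*x)
(P(-60) + v)/(-2561 + s(62)) = ((9 + (-60)² - 36*(-60)) - 960)/(-2561 + 15*62) = ((9 + 3600 + 2160) - 960)/(-2561 + 930) = (5769 - 960)/(-1631) = 4809*(-1/1631) = -687/233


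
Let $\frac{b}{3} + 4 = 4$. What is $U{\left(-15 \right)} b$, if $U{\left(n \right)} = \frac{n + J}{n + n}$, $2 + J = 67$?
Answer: $0$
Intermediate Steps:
$J = 65$ ($J = -2 + 67 = 65$)
$b = 0$ ($b = -12 + 3 \cdot 4 = -12 + 12 = 0$)
$U{\left(n \right)} = \frac{65 + n}{2 n}$ ($U{\left(n \right)} = \frac{n + 65}{n + n} = \frac{65 + n}{2 n}$)
$U{\left(-15 \right)} b = \frac{65 - 15}{2 \left(-15\right)} 0 = \frac{1}{2} \left(- \frac{1}{15}\right) 50 \cdot 0 = \left(- \frac{5}{3}\right) 0 = 0$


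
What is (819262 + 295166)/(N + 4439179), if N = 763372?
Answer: 1114428/5202551 ≈ 0.21421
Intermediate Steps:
(819262 + 295166)/(N + 4439179) = (819262 + 295166)/(763372 + 4439179) = 1114428/5202551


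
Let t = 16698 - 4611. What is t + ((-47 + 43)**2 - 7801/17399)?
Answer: 210572296/17399 ≈ 12103.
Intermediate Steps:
t = 12087
t + ((-47 + 43)**2 - 7801/17399) = 12087 + ((-47 + 43)**2 - 7801/17399) = 12087 + ((-4)**2 - 7801*1/17399) = 12087 + (16 - 7801/17399) = 12087 + 270583/17399 = 210572296/17399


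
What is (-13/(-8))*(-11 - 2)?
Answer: -169/8 ≈ -21.125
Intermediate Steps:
(-13/(-8))*(-11 - 2) = -13*(-⅛)*(-13) = (13/8)*(-13) = -169/8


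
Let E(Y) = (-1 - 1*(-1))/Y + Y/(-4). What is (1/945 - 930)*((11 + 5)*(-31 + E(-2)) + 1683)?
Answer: -210044911/189 ≈ -1.1113e+6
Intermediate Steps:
E(Y) = -Y/4 (E(Y) = (-1 + 1)/Y + Y*(-1/4) = 0/Y - Y/4 = 0 - Y/4 = -Y/4)
(1/945 - 930)*((11 + 5)*(-31 + E(-2)) + 1683) = (1/945 - 930)*((11 + 5)*(-31 - 1/4*(-2)) + 1683) = (1/945 - 930)*(16*(-31 + 1/2) + 1683) = -878849*(16*(-61/2) + 1683)/945 = -878849*(-488 + 1683)/945 = -878849/945*1195 = -210044911/189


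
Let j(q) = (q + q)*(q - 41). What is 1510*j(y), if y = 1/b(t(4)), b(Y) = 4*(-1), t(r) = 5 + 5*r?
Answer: 124575/4 ≈ 31144.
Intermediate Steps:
b(Y) = -4
y = -¼ (y = 1/(-4) = -¼ ≈ -0.25000)
j(q) = 2*q*(-41 + q) (j(q) = (2*q)*(-41 + q) = 2*q*(-41 + q))
1510*j(y) = 1510*(2*(-¼)*(-41 - ¼)) = 1510*(2*(-¼)*(-165/4)) = 1510*(165/8) = 124575/4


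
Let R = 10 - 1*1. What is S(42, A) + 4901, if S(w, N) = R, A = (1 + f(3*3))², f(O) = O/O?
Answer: 4910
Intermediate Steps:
f(O) = 1
A = 4 (A = (1 + 1)² = 2² = 4)
R = 9 (R = 10 - 1 = 9)
S(w, N) = 9
S(42, A) + 4901 = 9 + 4901 = 4910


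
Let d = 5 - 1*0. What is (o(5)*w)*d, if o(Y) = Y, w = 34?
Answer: 850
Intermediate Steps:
d = 5 (d = 5 + 0 = 5)
(o(5)*w)*d = (5*34)*5 = 170*5 = 850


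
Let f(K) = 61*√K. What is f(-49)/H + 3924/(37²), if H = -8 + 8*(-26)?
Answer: 3924/1369 - 427*I/216 ≈ 2.8663 - 1.9769*I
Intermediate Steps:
H = -216 (H = -8 - 208 = -216)
f(-49)/H + 3924/(37²) = (61*√(-49))/(-216) + 3924/(37²) = (61*(7*I))*(-1/216) + 3924/1369 = (427*I)*(-1/216) + 3924*(1/1369) = -427*I/216 + 3924/1369 = 3924/1369 - 427*I/216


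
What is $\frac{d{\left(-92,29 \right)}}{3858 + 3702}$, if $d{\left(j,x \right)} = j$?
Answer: $- \frac{23}{1890} \approx -0.012169$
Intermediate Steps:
$\frac{d{\left(-92,29 \right)}}{3858 + 3702} = - \frac{92}{3858 + 3702} = - \frac{92}{7560} = \left(-92\right) \frac{1}{7560} = - \frac{23}{1890}$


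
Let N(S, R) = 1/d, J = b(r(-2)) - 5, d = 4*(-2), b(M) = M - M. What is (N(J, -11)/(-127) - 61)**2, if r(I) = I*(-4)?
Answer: 3840900625/1032256 ≈ 3720.9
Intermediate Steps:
r(I) = -4*I
b(M) = 0
d = -8
J = -5 (J = 0 - 5 = -5)
N(S, R) = -1/8 (N(S, R) = 1/(-8) = -1/8)
(N(J, -11)/(-127) - 61)**2 = (-1/8/(-127) - 61)**2 = (-1/8*(-1/127) - 61)**2 = (1/1016 - 61)**2 = (-61975/1016)**2 = 3840900625/1032256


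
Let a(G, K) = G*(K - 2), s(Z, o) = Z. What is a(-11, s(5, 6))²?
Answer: 1089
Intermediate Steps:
a(G, K) = G*(-2 + K)
a(-11, s(5, 6))² = (-11*(-2 + 5))² = (-11*3)² = (-33)² = 1089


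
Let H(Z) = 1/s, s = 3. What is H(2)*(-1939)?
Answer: -1939/3 ≈ -646.33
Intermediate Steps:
H(Z) = ⅓ (H(Z) = 1/3 = ⅓)
H(2)*(-1939) = (⅓)*(-1939) = -1939/3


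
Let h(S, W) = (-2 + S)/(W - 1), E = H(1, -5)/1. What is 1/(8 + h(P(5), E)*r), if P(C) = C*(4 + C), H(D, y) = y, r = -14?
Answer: 3/325 ≈ 0.0092308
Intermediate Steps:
E = -5 (E = -5/1 = -5*1 = -5)
h(S, W) = (-2 + S)/(-1 + W)
1/(8 + h(P(5), E)*r) = 1/(8 + ((-2 + 5*(4 + 5))/(-1 - 5))*(-14)) = 1/(8 + ((-2 + 5*9)/(-6))*(-14)) = 1/(8 - (-2 + 45)/6*(-14)) = 1/(8 - 1/6*43*(-14)) = 1/(8 - 43/6*(-14)) = 1/(8 + 301/3) = 1/(325/3) = 3/325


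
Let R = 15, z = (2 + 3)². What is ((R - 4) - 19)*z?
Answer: -200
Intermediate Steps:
z = 25 (z = 5² = 25)
((R - 4) - 19)*z = ((15 - 4) - 19)*25 = (11 - 19)*25 = -8*25 = -200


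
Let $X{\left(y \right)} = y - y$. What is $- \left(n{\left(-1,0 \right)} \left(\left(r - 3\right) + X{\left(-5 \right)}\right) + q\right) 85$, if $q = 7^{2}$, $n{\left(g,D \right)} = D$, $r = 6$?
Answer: $-4165$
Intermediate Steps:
$X{\left(y \right)} = 0$
$q = 49$
$- \left(n{\left(-1,0 \right)} \left(\left(r - 3\right) + X{\left(-5 \right)}\right) + q\right) 85 = - \left(0 \left(\left(6 - 3\right) + 0\right) + 49\right) 85 = - \left(0 \left(3 + 0\right) + 49\right) 85 = - \left(0 \cdot 3 + 49\right) 85 = - \left(0 + 49\right) 85 = - 49 \cdot 85 = \left(-1\right) 4165 = -4165$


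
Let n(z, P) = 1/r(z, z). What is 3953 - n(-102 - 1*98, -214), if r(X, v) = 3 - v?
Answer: 802458/203 ≈ 3953.0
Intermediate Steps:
n(z, P) = 1/(3 - z)
3953 - n(-102 - 1*98, -214) = 3953 - (-1)/(-3 + (-102 - 1*98)) = 3953 - (-1)/(-3 + (-102 - 98)) = 3953 - (-1)/(-3 - 200) = 3953 - (-1)/(-203) = 3953 - (-1)*(-1)/203 = 3953 - 1*1/203 = 3953 - 1/203 = 802458/203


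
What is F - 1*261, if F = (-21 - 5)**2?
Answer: 415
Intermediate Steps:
F = 676 (F = (-26)**2 = 676)
F - 1*261 = 676 - 1*261 = 676 - 261 = 415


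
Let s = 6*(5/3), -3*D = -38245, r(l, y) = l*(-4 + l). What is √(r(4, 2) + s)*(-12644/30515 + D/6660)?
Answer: 182883811*√10/121937940 ≈ 4.7428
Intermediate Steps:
D = 38245/3 (D = -⅓*(-38245) = 38245/3 ≈ 12748.)
s = 10 (s = 6*(5*(⅓)) = 6*(5/3) = 10)
√(r(4, 2) + s)*(-12644/30515 + D/6660) = √(4*(-4 + 4) + 10)*(-12644/30515 + (38245/3)/6660) = √(4*0 + 10)*(-12644*1/30515 + (38245/3)*(1/6660)) = √(0 + 10)*(-12644/30515 + 7649/3996) = √10*(182883811/121937940) = 182883811*√10/121937940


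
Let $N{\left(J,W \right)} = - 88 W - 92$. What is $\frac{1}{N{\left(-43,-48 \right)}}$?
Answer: $\frac{1}{4132} \approx 0.00024201$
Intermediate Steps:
$N{\left(J,W \right)} = -92 - 88 W$
$\frac{1}{N{\left(-43,-48 \right)}} = \frac{1}{-92 - -4224} = \frac{1}{-92 + 4224} = \frac{1}{4132}$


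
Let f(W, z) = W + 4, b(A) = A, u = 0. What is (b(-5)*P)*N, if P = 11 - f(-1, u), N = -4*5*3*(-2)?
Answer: -4800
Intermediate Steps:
f(W, z) = 4 + W
N = 120 (N = -60*(-2) = -4*(-30) = 120)
P = 8 (P = 11 - (4 - 1) = 11 - 1*3 = 11 - 3 = 8)
(b(-5)*P)*N = -5*8*120 = -40*120 = -4800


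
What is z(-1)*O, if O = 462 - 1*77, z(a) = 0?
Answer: 0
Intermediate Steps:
O = 385 (O = 462 - 77 = 385)
z(-1)*O = 0*385 = 0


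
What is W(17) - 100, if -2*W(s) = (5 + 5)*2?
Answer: -110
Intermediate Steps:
W(s) = -10 (W(s) = -(5 + 5)*2/2 = -5*2 = -1/2*20 = -10)
W(17) - 100 = -10 - 100 = -110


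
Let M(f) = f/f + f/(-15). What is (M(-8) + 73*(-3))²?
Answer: 10640644/225 ≈ 47292.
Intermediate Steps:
M(f) = 1 - f/15 (M(f) = 1 + f*(-1/15) = 1 - f/15)
(M(-8) + 73*(-3))² = ((1 - 1/15*(-8)) + 73*(-3))² = ((1 + 8/15) - 219)² = (23/15 - 219)² = (-3262/15)² = 10640644/225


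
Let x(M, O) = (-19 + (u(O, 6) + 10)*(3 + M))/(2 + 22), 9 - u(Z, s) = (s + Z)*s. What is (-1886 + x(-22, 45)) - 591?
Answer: -27007/12 ≈ -2250.6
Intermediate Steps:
u(Z, s) = 9 - s*(Z + s) (u(Z, s) = 9 - (s + Z)*s = 9 - (Z + s)*s = 9 - s*(Z + s))
x(M, O) = -19/24 + (-17 - 6*O)*(3 + M)/24 (x(M, O) = (-19 + ((9 - 1*6² - 1*O*6) + 10)*(3 + M))/(2 + 22) = (-19 + ((9 - 1*36 - 6*O) + 10)*(3 + M))/24 = (-19 + ((9 - 36 - 6*O) + 10)*(3 + M))*(1/24) = (-19 + ((-27 - 6*O) + 10)*(3 + M))*(1/24) = (-19 + (-17 - 6*O)*(3 + M))*(1/24) = -19/24 + (-17 - 6*O)*(3 + M)/24)
(-1886 + x(-22, 45)) - 591 = (-1886 + (-35/12 - 17/24*(-22) - ¾*45 - ¼*(-22)*45)) - 591 = (-1886 + (-35/12 + 187/12 - 135/4 + 495/2)) - 591 = (-1886 + 2717/12) - 591 = -19915/12 - 591 = -27007/12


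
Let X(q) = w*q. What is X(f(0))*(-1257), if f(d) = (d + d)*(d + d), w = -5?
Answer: 0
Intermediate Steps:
f(d) = 4*d² (f(d) = (2*d)*(2*d) = 4*d²)
X(q) = -5*q
X(f(0))*(-1257) = -20*0²*(-1257) = -20*0*(-1257) = -5*0*(-1257) = 0*(-1257) = 0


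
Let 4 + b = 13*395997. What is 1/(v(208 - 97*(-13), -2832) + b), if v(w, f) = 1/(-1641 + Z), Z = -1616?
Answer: 3257/16766895948 ≈ 1.9425e-7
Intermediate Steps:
b = 5147957 (b = -4 + 13*395997 = -4 + 5147961 = 5147957)
v(w, f) = -1/3257 (v(w, f) = 1/(-1641 - 1616) = 1/(-3257) = -1/3257)
1/(v(208 - 97*(-13), -2832) + b) = 1/(-1/3257 + 5147957) = 1/(16766895948/3257) = 3257/16766895948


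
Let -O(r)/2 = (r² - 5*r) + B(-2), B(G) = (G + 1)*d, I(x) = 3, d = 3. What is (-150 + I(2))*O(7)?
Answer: 3234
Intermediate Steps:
B(G) = 3 + 3*G (B(G) = (G + 1)*3 = (1 + G)*3 = 3 + 3*G)
O(r) = 6 - 2*r² + 10*r (O(r) = -2*((r² - 5*r) + (3 + 3*(-2))) = -2*((r² - 5*r) + (3 - 6)) = -2*((r² - 5*r) - 3) = -2*(-3 + r² - 5*r) = 6 - 2*r² + 10*r)
(-150 + I(2))*O(7) = (-150 + 3)*(6 - 2*7² + 10*7) = -147*(6 - 2*49 + 70) = -147*(6 - 98 + 70) = -147*(-22) = 3234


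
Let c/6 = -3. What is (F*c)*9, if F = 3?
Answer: -486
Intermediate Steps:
c = -18 (c = 6*(-3) = -18)
(F*c)*9 = (3*(-18))*9 = -54*9 = -486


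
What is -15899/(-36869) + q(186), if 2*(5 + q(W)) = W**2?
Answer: 637591516/36869 ≈ 17293.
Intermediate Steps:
q(W) = -5 + W**2/2
-15899/(-36869) + q(186) = -15899/(-36869) + (-5 + (1/2)*186**2) = -15899*(-1/36869) + (-5 + (1/2)*34596) = 15899/36869 + (-5 + 17298) = 15899/36869 + 17293 = 637591516/36869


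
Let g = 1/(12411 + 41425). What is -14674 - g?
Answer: -789989465/53836 ≈ -14674.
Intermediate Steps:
g = 1/53836 ≈ 1.8575e-5
-14674 - g = -14674 - 1*1/53836 = -14674 - 1/53836 = -789989465/53836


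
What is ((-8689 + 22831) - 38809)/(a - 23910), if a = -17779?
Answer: 24667/41689 ≈ 0.59169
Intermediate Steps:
((-8689 + 22831) - 38809)/(a - 23910) = ((-8689 + 22831) - 38809)/(-17779 - 23910) = (14142 - 38809)/(-41689) = -24667*(-1/41689) = 24667/41689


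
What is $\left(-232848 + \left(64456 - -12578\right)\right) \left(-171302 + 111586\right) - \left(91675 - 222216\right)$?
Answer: $9304719365$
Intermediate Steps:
$\left(-232848 + \left(64456 - -12578\right)\right) \left(-171302 + 111586\right) - \left(91675 - 222216\right) = \left(-232848 + \left(64456 + 12578\right)\right) \left(-59716\right) - \left(91675 - 222216\right) = \left(-232848 + 77034\right) \left(-59716\right) - -130541 = \left(-155814\right) \left(-59716\right) + 130541 = 9304588824 + 130541 = 9304719365$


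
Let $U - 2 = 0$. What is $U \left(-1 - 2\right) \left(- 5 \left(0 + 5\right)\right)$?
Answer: $150$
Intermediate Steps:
$U = 2$ ($U = 2 + 0 = 2$)
$U \left(-1 - 2\right) \left(- 5 \left(0 + 5\right)\right) = 2 \left(-1 - 2\right) \left(- 5 \left(0 + 5\right)\right) = 2 \left(-1 - 2\right) \left(\left(-5\right) 5\right) = 2 \left(-3\right) \left(-25\right) = \left(-6\right) \left(-25\right) = 150$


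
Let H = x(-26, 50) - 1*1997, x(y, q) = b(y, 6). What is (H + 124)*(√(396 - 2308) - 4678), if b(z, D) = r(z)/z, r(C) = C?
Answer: 8757216 - 3744*I*√478 ≈ 8.7572e+6 - 81856.0*I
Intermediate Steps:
b(z, D) = 1 (b(z, D) = z/z = 1)
x(y, q) = 1
H = -1996 (H = 1 - 1*1997 = 1 - 1997 = -1996)
(H + 124)*(√(396 - 2308) - 4678) = (-1996 + 124)*(√(396 - 2308) - 4678) = -1872*(√(-1912) - 4678) = -1872*(2*I*√478 - 4678) = -1872*(-4678 + 2*I*√478) = 8757216 - 3744*I*√478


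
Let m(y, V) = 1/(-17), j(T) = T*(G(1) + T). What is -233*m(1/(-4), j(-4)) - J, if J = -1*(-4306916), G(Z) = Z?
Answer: -73217339/17 ≈ -4.3069e+6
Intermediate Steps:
j(T) = T*(1 + T)
m(y, V) = -1/17
J = 4306916
-233*m(1/(-4), j(-4)) - J = -233*(-1/17) - 1*4306916 = 233/17 - 4306916 = -73217339/17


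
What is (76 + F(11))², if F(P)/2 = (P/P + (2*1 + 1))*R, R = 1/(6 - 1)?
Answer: 150544/25 ≈ 6021.8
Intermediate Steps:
R = ⅕ (R = 1/5 = ⅕ ≈ 0.20000)
F(P) = 8/5 (F(P) = 2*((P/P + (2*1 + 1))*(⅕)) = 2*((1 + (2 + 1))*(⅕)) = 2*((1 + 3)*(⅕)) = 2*(4*(⅕)) = 2*(⅘) = 8/5)
(76 + F(11))² = (76 + 8/5)² = (388/5)² = 150544/25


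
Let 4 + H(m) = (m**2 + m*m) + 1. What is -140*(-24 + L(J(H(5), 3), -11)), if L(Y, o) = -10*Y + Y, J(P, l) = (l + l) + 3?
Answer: 14700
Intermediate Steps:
H(m) = -3 + 2*m**2 (H(m) = -4 + ((m**2 + m*m) + 1) = -4 + ((m**2 + m**2) + 1) = -4 + (2*m**2 + 1) = -4 + (1 + 2*m**2) = -3 + 2*m**2)
J(P, l) = 3 + 2*l (J(P, l) = 2*l + 3 = 3 + 2*l)
L(Y, o) = -9*Y
-140*(-24 + L(J(H(5), 3), -11)) = -140*(-24 - 9*(3 + 2*3)) = -140*(-24 - 9*(3 + 6)) = -140*(-24 - 9*9) = -140*(-24 - 81) = -140*(-105) = 14700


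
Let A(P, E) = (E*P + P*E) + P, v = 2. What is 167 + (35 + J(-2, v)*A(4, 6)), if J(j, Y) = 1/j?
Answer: 176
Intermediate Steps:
J(j, Y) = 1/j
A(P, E) = P + 2*E*P (A(P, E) = (E*P + E*P) + P = 2*E*P + P = P + 2*E*P)
167 + (35 + J(-2, v)*A(4, 6)) = 167 + (35 + (4*(1 + 2*6))/(-2)) = 167 + (35 - 2*(1 + 12)) = 167 + (35 - 2*13) = 167 + (35 - ½*52) = 167 + (35 - 26) = 167 + 9 = 176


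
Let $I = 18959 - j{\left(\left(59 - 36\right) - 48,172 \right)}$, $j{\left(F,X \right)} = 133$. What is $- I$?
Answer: $-18826$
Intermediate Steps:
$I = 18826$ ($I = 18959 - 133 = 18826$)
$- I = \left(-1\right) 18826 = -18826$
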